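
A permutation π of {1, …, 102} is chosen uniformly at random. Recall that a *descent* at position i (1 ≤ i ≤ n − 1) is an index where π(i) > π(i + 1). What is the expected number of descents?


Write X = Σ X_I over i = 1, …, 101, with X_I the indicator of one descent.
There are 101 indicators.
For each fixed i, the pair (π(i), π(i+1)) is a uniformly random ordered pair of distinct values from {1, …, 102}; by symmetry P[π(i) > π(i+1)] = 1/2.
By linearity: E[X] = 101 · (1/2) = (102 − 1) · (1/2) = 101/2 ≈ 50.5000.

E[X] = 101/2 = 50.5000.


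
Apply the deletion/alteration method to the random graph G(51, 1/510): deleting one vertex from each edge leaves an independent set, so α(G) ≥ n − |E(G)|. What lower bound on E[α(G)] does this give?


E[|E(G)|] = C(51, 2)·p = 1275 · (1/510) = 5/2.
E[α(G)] ≥ n − E[|E(G)|] = 51 − 5/2 = 97/2.
Numerically: ≈ 48.5000.
(This is only a lower bound; the true E[α(G)] may be larger.)

E[α(G)] ≥ 97/2 ≈ 48.5000.


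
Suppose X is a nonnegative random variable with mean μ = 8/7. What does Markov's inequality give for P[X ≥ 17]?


μ = E[X] = 8/7, a = 17.
Markov: P[X ≥ 17] ≤ μ/a = (8/7)/17 = 8/119.
Numerically: ≈ 0.067.
(Since a = 17 > μ = 1.143, the bound 8/119 is < 1 and informative.)

P[X ≥ 17] ≤ 8/119 ≈ 0.067.


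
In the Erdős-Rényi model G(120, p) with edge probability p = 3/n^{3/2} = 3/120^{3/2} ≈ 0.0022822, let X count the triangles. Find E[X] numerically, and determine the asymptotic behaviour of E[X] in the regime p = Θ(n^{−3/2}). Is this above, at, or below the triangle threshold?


Number of potential triangles: C(120, 3) = 280840.
Each occurs with probability p³ ≈ (0.0022822)³ ≈ 1.1886340e-08.
By linearity: E[X] = C(120, 3)·p³ ≈ 280840 · 1.1886340e-08 ≈ 0.00334.
Since α = 3/2 > 1, p = c/n^{3/2} = o(1/n) is below the triangle threshold p ~ 1/n. Asymptotically E[X] ~ (c³/6)·n^{3(1−α)} = (3³/6)·n^{-1.5} → 0, so by Markov's inequality G has no triangles w.h.p.

E[X] ≈ 0.00334; in regime p = Θ(1/n^{3/2}) E[X] tends to 0 (below the triangle threshold p ~ 1/n).


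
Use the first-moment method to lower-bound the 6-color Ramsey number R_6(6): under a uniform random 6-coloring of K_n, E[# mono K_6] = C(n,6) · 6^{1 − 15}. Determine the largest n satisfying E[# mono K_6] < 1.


We need C(n, 6) · 6^{1 − 15} < 1, i.e. C(n, 6) < 6^{15 − 1} = 78364164096.
Check values of n near the boundary:
  n = 193: C(193, 6) = 66364016544; 66364016544 < 78364164096? YES
  n = 194: C(194, 6) = 68482017072; 68482017072 < 78364164096? YES
  n = 195: C(195, 6) = 70656049360; 70656049360 < 78364164096? YES
  n = 196: C(196, 6) = 72887293024; 72887293024 < 78364164096? YES
  n = 197: C(197, 6) = 75176946208; 75176946208 < 78364164096? YES
  n = 198: C(198, 6) = 77526225777; 77526225777 < 78364164096? YES
  n = 199: C(199, 6) = 79936367511; 79936367511 < 78364164096? NO
  n = 200: C(200, 6) = 82408626300; 82408626300 < 78364164096? NO
  n = 201: C(201, 6) = 84944276340; 84944276340 < 78364164096? NO
The largest n with C(n, 6) < 78364164096 is n = 198 (where E[X] = 25842075259/26121388032 ≈ 0.9893). Hence R_6(6) > 198, i.e. R_6(6) ≥ 199.

Largest n = 198; hence R_6(6) > 198.


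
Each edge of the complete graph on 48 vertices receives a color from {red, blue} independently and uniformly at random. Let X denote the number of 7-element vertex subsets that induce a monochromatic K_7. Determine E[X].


Let X = Σ_S X_S over the C(48, 7) = 73629072 subsets S of size 7, where X_S = 1 if the K_7 on S is monochromatic.
For a fixed S, the K_7 on S has C(7, 2) = 21 edges. P[all 21 edges red] = (1/2)^21, and likewise for blue, so P[monochromatic] = 2·(1/2)^21 = 2^{1 − 21} = 1/1048576.
By linearity of expectation: E[X] = C(48, 7) · 2^{1 − 21} = 73629072 · 1/1048576 = 4601817/65536.
Numerically: E[X] ≈ 70.2182.

E[X] = C(48,7)·2^(1−C(7,2)) = 4601817/65536 ≈ 70.2182.


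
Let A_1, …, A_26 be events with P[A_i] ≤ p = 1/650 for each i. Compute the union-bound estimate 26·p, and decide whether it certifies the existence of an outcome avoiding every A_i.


Union bound: P[∪_{i=1}^{26} A_i] ≤ Σ_i P[A_i] ≤ 26·p = 26·(1/650) = 1/25.
Numerically: 1/25 ≈ 0.0400000.
Is 1/25 < 1? YES.
Since P[∪ A_i] ≤ 1/25 < 1, the complement has P[∩ A_i^c] ≥ 1 − 1/25 = 24/25 > 0, so some outcome avoids every A_i.

26·p = 1/25 ≈ 0.0400000; existence CERTIFIED by the union bound.


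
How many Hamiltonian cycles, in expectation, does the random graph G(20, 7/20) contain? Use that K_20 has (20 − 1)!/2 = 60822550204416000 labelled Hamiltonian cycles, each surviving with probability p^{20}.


K_20 has (20 − 1)!/2 = 60822550204416000 labelled Hamiltonian cycles.
For each such Hamiltonian cycle H, let X_H = 1 if all 20 edges of H are present in G. Then P[X_H = 1] = p^{20} = (7/20)^{20} = 79792266297612001/104857600000000000000000000.
By linearity of expectation: E[X] = Σ_H E[X_H] = 60822550204416000 · p^{20} = 60822550204416000 · 79792266297612001/104857600000000000000000000 = 1184855742873690605203907421/25600000000000000000.
Numerically: E[X] ≈ 4.63e+07.

E[X] = 60822550204416000 · (7/20)^{20} = 1184855742873690605203907421/25600000000000000000 ≈ 4.63e+07.


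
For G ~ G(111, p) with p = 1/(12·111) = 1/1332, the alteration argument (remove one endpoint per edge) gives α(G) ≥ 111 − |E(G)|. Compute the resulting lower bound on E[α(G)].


E[|E(G)|] = C(111, 2)·p = 6105 · (1/1332) = 55/12.
E[α(G)] ≥ n − E[|E(G)|] = 111 − 55/12 = 1277/12.
Numerically: ≈ 106.41667.
(This is only a lower bound; the true E[α(G)] may be larger.)

E[α(G)] ≥ 1277/12 ≈ 106.41667.


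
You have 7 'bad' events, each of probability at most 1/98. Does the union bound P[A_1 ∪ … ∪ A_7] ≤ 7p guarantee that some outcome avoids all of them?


Union bound: P[∪_{i=1}^{7} A_i] ≤ Σ_i P[A_i] ≤ 7·p = 7·(1/98) = 1/14.
Numerically: 1/14 ≈ 0.071.
Is 1/14 < 1? YES.
Since P[∪ A_i] ≤ 1/14 < 1, the complement has P[∩ A_i^c] ≥ 1 − 1/14 = 13/14 > 0, so some outcome avoids every A_i.

7·p = 1/14 ≈ 0.071; existence CERTIFIED by the union bound.


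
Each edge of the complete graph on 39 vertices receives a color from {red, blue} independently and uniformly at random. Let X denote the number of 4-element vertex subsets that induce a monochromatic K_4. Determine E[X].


Let X = Σ_S X_S over the C(39, 4) = 82251 subsets S of size 4, where X_S = 1 if the K_4 on S is monochromatic.
For a fixed S, the K_4 on S has C(4, 2) = 6 edges. P[all 6 edges red] = (1/2)^6, and likewise for blue, so P[monochromatic] = 2·(1/2)^6 = 2^{1 − 6} = 1/32.
By linearity: E[X] = C(39, 4) · 2^{1 − 6} = 82251 · 1/32 = 82251/32.
Numerically: E[X] ≈ 2570.343750.

E[X] = C(39,4)·2^(1−C(4,2)) = 82251/32 ≈ 2570.343750.


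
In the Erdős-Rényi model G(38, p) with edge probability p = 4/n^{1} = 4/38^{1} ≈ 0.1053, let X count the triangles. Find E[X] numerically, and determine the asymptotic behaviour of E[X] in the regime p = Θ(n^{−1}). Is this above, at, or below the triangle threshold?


Number of potential triangles: C(38, 3) = 8436.
Each occurs with probability p³ ≈ (0.1053)³ ≈ 1.166351e-03.
By linearity: E[X] = C(38, 3)·p³ ≈ 8436 · 1.166351e-03 ≈ 9.8393.
Here α = 1, so p = 4/n is exactly at the triangle threshold p ~ 1/n. Asymptotically E[X] → c³/6 = 4³/6 = 32/3 ≈ 10.6667, a bounded constant. In this regime the triangle count is asymptotically Poisson(c³/6).

E[X] ≈ 9.8393; in regime p = Θ(1/n^{1}) E[X] stays bounded (at the triangle threshold p ~ 1/n).


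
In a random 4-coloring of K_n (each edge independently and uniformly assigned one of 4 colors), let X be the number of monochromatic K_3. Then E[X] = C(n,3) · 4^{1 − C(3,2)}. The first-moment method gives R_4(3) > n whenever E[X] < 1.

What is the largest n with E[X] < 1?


We need C(n, 3) · 4^{1 − 3} < 1, i.e. C(n, 3) < 4^{3 − 1} = 16.
Check values of n near the boundary:
  n = 3: C(3, 3) = 1; 1 < 16? YES
  n = 4: C(4, 3) = 4; 4 < 16? YES
  n = 5: C(5, 3) = 10; 10 < 16? YES
  n = 6: C(6, 3) = 20; 20 < 16? NO
  n = 7: C(7, 3) = 35; 35 < 16? NO
  n = 8: C(8, 3) = 56; 56 < 16? NO
The largest n with C(n, 3) < 16 is n = 5 (where E[X] = 5/8 ≈ 0.6250000). Hence R_4(3) > 5, i.e. R_4(3) ≥ 6.

Largest n = 5; hence R_4(3) > 5.


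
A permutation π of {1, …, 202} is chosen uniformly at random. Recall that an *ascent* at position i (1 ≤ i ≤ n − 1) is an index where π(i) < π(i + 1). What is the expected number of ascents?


Write X = Σ X_I over i = 1, …, 201, with X_I the indicator of one ascent.
There are 201 indicators.
For each fixed i, the pair (π(i), π(i+1)) is a uniformly random ordered pair of distinct values from {1, …, 202}; by symmetry P[π(i) < π(i+1)] = 1/2.
By linearity: E[X] = 201 · (1/2) = (202 − 1) · (1/2) = 201/2 ≈ 100.50000.

E[X] = 201/2 = 100.50000.


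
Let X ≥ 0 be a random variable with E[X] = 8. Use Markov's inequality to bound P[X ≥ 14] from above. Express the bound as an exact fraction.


μ = E[X] = 8, a = 14.
Markov: P[X ≥ 14] ≤ μ/a = (8)/14 = 4/7.
Numerically: ≈ 0.5714.
(Since a = 14 > μ = 8.0000, the bound 4/7 is < 1 and informative.)

P[X ≥ 14] ≤ 4/7 ≈ 0.5714.


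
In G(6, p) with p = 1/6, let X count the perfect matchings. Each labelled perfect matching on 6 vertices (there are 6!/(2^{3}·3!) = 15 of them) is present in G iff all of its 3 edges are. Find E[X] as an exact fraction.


K_6 has 6!/(2^{3}·3!) = 15 labelled perfect matchings.
For each such perfect matching H, let X_H = 1 if all 3 edges of H are present in G. Then P[X_H = 1] = p^{3} = (1/6)^{3} = 1/216.
Summing the indicators: E[X] = Σ_H E[X_H] = 15 · p^{3} = 15 · 1/216 = 5/72.
Numerically: E[X] ≈ 0.0694.

E[X] = 15 · (1/6)^{3} = 5/72 ≈ 0.0694.


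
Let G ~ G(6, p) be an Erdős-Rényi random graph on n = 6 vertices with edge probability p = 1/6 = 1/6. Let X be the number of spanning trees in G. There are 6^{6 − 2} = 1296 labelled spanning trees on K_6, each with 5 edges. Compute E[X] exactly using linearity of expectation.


K_6 has 6^{6 − 2} = 1296 labelled spanning trees.
For each such spanning tree H, let X_H = 1 if all 5 edges of H are present in G. Then P[X_H = 1] = p^{5} = (1/6)^{5} = 1/7776.
By linearity: E[X] = Σ_H E[X_H] = 1296 · p^{5} = 1296 · 1/7776 = 1/6.
Numerically: E[X] ≈ 0.166667.

E[X] = 1296 · (1/6)^{5} = 1/6 ≈ 0.166667.


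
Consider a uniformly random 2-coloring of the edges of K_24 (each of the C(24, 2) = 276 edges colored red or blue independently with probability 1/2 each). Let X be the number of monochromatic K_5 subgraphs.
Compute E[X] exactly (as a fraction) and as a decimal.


Let X = Σ_S X_S over the C(24, 5) = 42504 subsets S of size 5, where X_S = 1 if the K_5 on S is monochromatic.
For a fixed S, the K_5 on S has C(5, 2) = 10 edges. P[all 10 edges red] = (1/2)^10, and likewise for blue, so P[monochromatic] = 2·(1/2)^10 = 2^{1 − 10} = 1/512.
By linearity of expectation: E[X] = C(24, 5) · 2^{1 − 10} = 42504 · 1/512 = 5313/64.
Numerically: E[X] ≈ 83.016.

E[X] = C(24,5)·2^(1−C(5,2)) = 5313/64 ≈ 83.016.


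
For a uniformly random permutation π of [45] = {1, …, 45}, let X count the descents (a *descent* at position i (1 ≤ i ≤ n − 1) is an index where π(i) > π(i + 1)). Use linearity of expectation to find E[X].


Write X = Σ X_I over i = 1, …, 44, with X_I the indicator of one descent.
There are 44 indicators.
For each fixed i, the pair (π(i), π(i+1)) is a uniformly random ordered pair of distinct values from {1, …, 45}; by symmetry P[π(i) > π(i+1)] = 1/2.
By linearity: E[X] = 44 · (1/2) = (45 − 1) · (1/2) = 22 ≈ 22.000000.

E[X] = 22 = 22.000000.


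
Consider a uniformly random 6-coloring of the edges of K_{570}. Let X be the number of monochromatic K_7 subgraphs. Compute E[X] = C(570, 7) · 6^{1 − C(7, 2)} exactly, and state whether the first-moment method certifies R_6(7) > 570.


E[X] = C(570, 7) · 6^{1 − 21} = 3737936877831720 · 6^{−20} = 3737936877831720/3656158440062976.
As a reduced fraction: E[X] = 5768421107765/5642219814912 ≈ 1.0224.
Is E[X] < 1? NO.
Since E[X] ≥ 1, the first-moment bound is inconclusive at n = 570; it does NOT by itself certify R_6(7) > 570.

E[X] = 5768421107765/5642219814912 ≈ 1.0224; E[X] ≥ 1; first-moment method inconclusive here.


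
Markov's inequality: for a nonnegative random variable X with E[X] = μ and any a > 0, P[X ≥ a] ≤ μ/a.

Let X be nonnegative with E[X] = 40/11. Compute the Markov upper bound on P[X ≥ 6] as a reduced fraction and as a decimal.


μ = E[X] = 40/11, a = 6.
Markov: P[X ≥ 6] ≤ μ/a = (40/11)/6 = 20/33.
Numerically: ≈ 0.60606.
(Since a = 6 > μ = 3.63636, the bound 20/33 is < 1 and informative.)

P[X ≥ 6] ≤ 20/33 ≈ 0.60606.


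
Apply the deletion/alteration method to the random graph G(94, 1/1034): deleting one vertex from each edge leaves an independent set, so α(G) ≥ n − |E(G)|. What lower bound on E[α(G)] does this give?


E[|E(G)|] = C(94, 2)·p = 4371 · (1/1034) = 93/22.
E[α(G)] ≥ n − E[|E(G)|] = 94 − 93/22 = 1975/22.
Numerically: ≈ 89.77273.
(This is only a lower bound; the true E[α(G)] may be larger.)

E[α(G)] ≥ 1975/22 ≈ 89.77273.


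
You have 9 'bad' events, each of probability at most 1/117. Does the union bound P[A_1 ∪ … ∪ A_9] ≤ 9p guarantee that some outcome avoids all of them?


Union bound: P[∪_{i=1}^{9} A_i] ≤ Σ_i P[A_i] ≤ 9·p = 9·(1/117) = 1/13.
Numerically: 1/13 ≈ 0.076923.
Is 1/13 < 1? YES.
Since P[∪ A_i] ≤ 1/13 < 1, the complement has P[∩ A_i^c] ≥ 1 − 1/13 = 12/13 > 0, so some outcome avoids every A_i.

9·p = 1/13 ≈ 0.076923; existence CERTIFIED by the union bound.


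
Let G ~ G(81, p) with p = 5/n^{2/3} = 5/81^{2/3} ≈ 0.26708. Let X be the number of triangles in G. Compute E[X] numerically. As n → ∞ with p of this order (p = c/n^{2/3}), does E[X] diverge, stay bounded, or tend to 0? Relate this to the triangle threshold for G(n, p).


Number of potential triangles: C(81, 3) = 85320.
Each occurs with probability p³ ≈ (0.26708)³ ≈ 1.9051974e-02.
By linearity: E[X] = C(81, 3)·p³ ≈ 85320 · 1.9051974e-02 ≈ 1625.51440.
Since α = 2/3 < 1, p = c/n^{2/3} ≫ 1/n is above the triangle threshold p ~ 1/n. Asymptotically E[X] ~ (c³/6)·n^{3(1−α)} = (5³/6)·n^{1} → ∞; triangles are abundant w.h.p.

E[X] ≈ 1625.51440; in regime p = Θ(1/n^{2/3}) E[X] diverges (above the triangle threshold p ~ 1/n).


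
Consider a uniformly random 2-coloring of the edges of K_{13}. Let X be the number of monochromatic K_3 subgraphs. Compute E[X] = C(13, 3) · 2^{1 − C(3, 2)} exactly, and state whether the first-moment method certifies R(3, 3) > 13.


E[X] = C(13, 3) · 2^{1 − 3} = 286 · 2^{−2} = 286/4.
As a reduced fraction: E[X] = 143/2 ≈ 71.500000.
Is E[X] < 1? NO.
Since E[X] ≥ 1, the first-moment bound is inconclusive at n = 13; it does NOT by itself certify R(3, 3) > 13.

E[X] = 143/2 ≈ 71.500000; E[X] ≥ 1; first-moment method inconclusive here.


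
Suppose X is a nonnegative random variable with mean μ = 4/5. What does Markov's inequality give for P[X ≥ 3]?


μ = E[X] = 4/5, a = 3.
Markov: P[X ≥ 3] ≤ μ/a = (4/5)/3 = 4/15.
Numerically: ≈ 0.26667.
(Since a = 3 > μ = 0.80000, the bound 4/15 is < 1 and informative.)

P[X ≥ 3] ≤ 4/15 ≈ 0.26667.


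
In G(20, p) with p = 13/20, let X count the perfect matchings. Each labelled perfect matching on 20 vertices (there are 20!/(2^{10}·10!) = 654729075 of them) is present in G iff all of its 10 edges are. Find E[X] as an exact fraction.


K_20 has 20!/(2^{10}·10!) = 654729075 labelled perfect matchings.
For each such perfect matching H, let X_H = 1 if all 10 edges of H are present in G. Then P[X_H = 1] = p^{10} = (13/20)^{10} = 137858491849/10240000000000.
Summing the indicators: E[X] = Σ_H E[X_H] = 654729075 · p^{10} = 654729075 · 137858491849/10240000000000 = 3610398513967632387/409600000000.
Numerically: E[X] ≈ 8.81445e+06.

E[X] = 654729075 · (13/20)^{10} = 3610398513967632387/409600000000 ≈ 8.81445e+06.


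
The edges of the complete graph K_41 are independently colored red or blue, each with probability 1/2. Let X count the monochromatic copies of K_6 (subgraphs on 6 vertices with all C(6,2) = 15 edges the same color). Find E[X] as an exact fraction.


Let X = Σ_S X_S over the C(41, 6) = 4496388 subsets S of size 6, where X_S = 1 if the K_6 on S is monochromatic.
For a fixed S, the K_6 on S has C(6, 2) = 15 edges. P[all 15 edges red] = (1/2)^15, and likewise for blue, so P[monochromatic] = 2·(1/2)^15 = 2^{1 − 15} = 1/16384.
By linearity: E[X] = C(41, 6) · 2^{1 − 15} = 4496388 · 1/16384 = 1124097/4096.
Numerically: E[X] ≈ 274.437744.

E[X] = C(41,6)·2^(1−C(6,2)) = 1124097/4096 ≈ 274.437744.


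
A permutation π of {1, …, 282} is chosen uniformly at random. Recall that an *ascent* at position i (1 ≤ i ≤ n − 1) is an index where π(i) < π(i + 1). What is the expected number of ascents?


Write X = Σ X_I over i = 1, …, 281, with X_I the indicator of one ascent.
There are 281 indicators.
For each fixed i, the pair (π(i), π(i+1)) is a uniformly random ordered pair of distinct values from {1, …, 282}; by symmetry P[π(i) < π(i+1)] = 1/2.
By linearity: E[X] = 281 · (1/2) = (282 − 1) · (1/2) = 281/2 ≈ 140.500.

E[X] = 281/2 = 140.500.


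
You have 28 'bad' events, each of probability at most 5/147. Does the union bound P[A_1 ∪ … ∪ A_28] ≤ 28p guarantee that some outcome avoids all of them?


Union bound: P[∪_{i=1}^{28} A_i] ≤ Σ_i P[A_i] ≤ 28·p = 28·(5/147) = 20/21.
Numerically: 20/21 ≈ 0.9524.
Is 20/21 < 1? YES.
Since P[∪ A_i] ≤ 20/21 < 1, the complement has P[∩ A_i^c] ≥ 1 − 20/21 = 1/21 > 0, so some outcome avoids every A_i.

28·p = 20/21 ≈ 0.9524; existence CERTIFIED by the union bound.


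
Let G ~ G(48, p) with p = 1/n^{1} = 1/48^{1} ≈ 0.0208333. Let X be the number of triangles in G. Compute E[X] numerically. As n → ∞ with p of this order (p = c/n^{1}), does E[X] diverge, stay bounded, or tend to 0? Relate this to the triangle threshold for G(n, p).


Number of potential triangles: C(48, 3) = 17296.
Each occurs with probability p³ ≈ (0.0208333)³ ≈ 9.04224537e-06.
By linearity: E[X] = C(48, 3)·p³ ≈ 17296 · 9.04224537e-06 ≈ 0.156395.
Here α = 1, so p = 1/n is exactly at the triangle threshold p ~ 1/n. Asymptotically E[X] → c³/6 = 1³/6 = 1/6 ≈ 0.166667, a bounded constant. In this regime the triangle count is asymptotically Poisson(c³/6).

E[X] ≈ 0.156395; in regime p = Θ(1/n^{1}) E[X] stays bounded (at the triangle threshold p ~ 1/n).


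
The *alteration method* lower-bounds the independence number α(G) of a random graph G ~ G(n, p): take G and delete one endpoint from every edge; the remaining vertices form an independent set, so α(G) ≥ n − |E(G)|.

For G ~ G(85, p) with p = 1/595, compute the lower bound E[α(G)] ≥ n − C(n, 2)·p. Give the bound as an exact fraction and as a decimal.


E[|E(G)|] = C(85, 2)·p = 3570 · (1/595) = 6.
E[α(G)] ≥ n − E[|E(G)|] = 85 − 6 = 79.
Numerically: ≈ 79.0000.
(This is only a lower bound; the true E[α(G)] may be larger.)

E[α(G)] ≥ 79 ≈ 79.0000.


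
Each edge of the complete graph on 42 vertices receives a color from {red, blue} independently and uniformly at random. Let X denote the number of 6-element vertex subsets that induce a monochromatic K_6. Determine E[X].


Let X = Σ_S X_S over the C(42, 6) = 5245786 subsets S of size 6, where X_S = 1 if the K_6 on S is monochromatic.
For a fixed S, the K_6 on S has C(6, 2) = 15 edges. P[all 15 edges red] = (1/2)^15, and likewise for blue, so P[monochromatic] = 2·(1/2)^15 = 2^{1 − 15} = 1/16384.
By linearity: E[X] = C(42, 6) · 2^{1 − 15} = 5245786 · 1/16384 = 2622893/8192.
Numerically: E[X] ≈ 320.177.

E[X] = C(42,6)·2^(1−C(6,2)) = 2622893/8192 ≈ 320.177.


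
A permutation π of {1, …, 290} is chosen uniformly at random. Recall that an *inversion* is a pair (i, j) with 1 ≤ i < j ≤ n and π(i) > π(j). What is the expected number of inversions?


Write X = Σ X_I over the C(290, 2) = 41905 pairs i < j, with X_I the indicator of one inversion.
There are 41905 indicators.
For each fixed pair i < j, the values π(i) and π(j) are two distinct elements of {1, …, 290} in uniformly random order; by symmetry P[π(i) > π(j)] = 1/2.
By linearity: E[X] = 41905 · (1/2) = C(290, 2) · (1/2) = 41905/2 = 41905/2 ≈ 20952.500000.

E[X] = 41905/2 = 20952.500000.


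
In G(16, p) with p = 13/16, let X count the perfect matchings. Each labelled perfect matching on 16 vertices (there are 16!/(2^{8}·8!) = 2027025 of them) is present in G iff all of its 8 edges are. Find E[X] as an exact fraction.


K_16 has 16!/(2^{8}·8!) = 2027025 labelled perfect matchings.
For each such perfect matching H, let X_H = 1 if all 8 edges of H are present in G. Then P[X_H = 1] = p^{8} = (13/16)^{8} = 815730721/4294967296.
By linearity of expectation: E[X] = Σ_H E[X_H] = 2027025 · p^{8} = 2027025 · 815730721/4294967296 = 1653506564735025/4294967296.
Numerically: E[X] ≈ 3.8499e+05.

E[X] = 2027025 · (13/16)^{8} = 1653506564735025/4294967296 ≈ 3.8499e+05.


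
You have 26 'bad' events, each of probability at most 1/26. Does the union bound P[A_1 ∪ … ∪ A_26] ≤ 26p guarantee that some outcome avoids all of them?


Union bound: P[∪_{i=1}^{26} A_i] ≤ Σ_i P[A_i] ≤ 26·p = 26·(1/26) = 1.
Numerically: 1 ≈ 1.00000.
Is 1 < 1? NO.
Since the bound 1 is ≥ 1, the union bound is uninformative here; it does NOT by itself certify existence.

26·p = 1 ≈ 1.00000; existence NOT certified by the union bound.


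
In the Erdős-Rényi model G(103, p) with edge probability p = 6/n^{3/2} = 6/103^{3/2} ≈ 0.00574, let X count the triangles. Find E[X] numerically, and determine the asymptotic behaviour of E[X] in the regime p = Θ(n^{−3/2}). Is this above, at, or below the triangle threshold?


Number of potential triangles: C(103, 3) = 176851.
Each occurs with probability p³ ≈ (0.00574)³ ≈ 1.89098e-07.
By linearity: E[X] = C(103, 3)·p³ ≈ 176851 · 1.89098e-07 ≈ 0.033.
Since α = 3/2 > 1, p = c/n^{3/2} = o(1/n) is below the triangle threshold p ~ 1/n. Asymptotically E[X] ~ (c³/6)·n^{3(1−α)} = (6³/6)·n^{-1.5} → 0, so by Markov's inequality G has no triangles w.h.p.

E[X] ≈ 0.033; in regime p = Θ(1/n^{3/2}) E[X] tends to 0 (below the triangle threshold p ~ 1/n).


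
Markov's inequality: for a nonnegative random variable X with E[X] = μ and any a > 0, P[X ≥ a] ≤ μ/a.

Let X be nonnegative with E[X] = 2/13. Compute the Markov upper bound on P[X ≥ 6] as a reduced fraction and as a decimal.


μ = E[X] = 2/13, a = 6.
Markov: P[X ≥ 6] ≤ μ/a = (2/13)/6 = 1/39.
Numerically: ≈ 0.02564.
(Since a = 6 > μ = 0.15385, the bound 1/39 is < 1 and informative.)

P[X ≥ 6] ≤ 1/39 ≈ 0.02564.


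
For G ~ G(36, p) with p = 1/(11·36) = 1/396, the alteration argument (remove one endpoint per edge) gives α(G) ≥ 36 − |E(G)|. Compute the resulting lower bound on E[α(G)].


E[|E(G)|] = C(36, 2)·p = 630 · (1/396) = 35/22.
E[α(G)] ≥ n − E[|E(G)|] = 36 − 35/22 = 757/22.
Numerically: ≈ 34.40909.
(This is only a lower bound; the true E[α(G)] may be larger.)

E[α(G)] ≥ 757/22 ≈ 34.40909.


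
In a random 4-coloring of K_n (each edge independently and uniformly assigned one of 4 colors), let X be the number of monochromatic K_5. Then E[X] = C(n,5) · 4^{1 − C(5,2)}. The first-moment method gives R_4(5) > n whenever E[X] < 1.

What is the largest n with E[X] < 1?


We need C(n, 5) · 4^{1 − 10} < 1, i.e. C(n, 5) < 4^{10 − 1} = 262144.
Check values of n near the boundary:
  n = 28: C(28, 5) = 98280; 98280 < 262144? YES
  n = 29: C(29, 5) = 118755; 118755 < 262144? YES
  n = 30: C(30, 5) = 142506; 142506 < 262144? YES
  n = 31: C(31, 5) = 169911; 169911 < 262144? YES
  n = 32: C(32, 5) = 201376; 201376 < 262144? YES
  n = 33: C(33, 5) = 237336; 237336 < 262144? YES
  n = 34: C(34, 5) = 278256; 278256 < 262144? NO
  n = 35: C(35, 5) = 324632; 324632 < 262144? NO
The largest n with C(n, 5) < 262144 is n = 33 (where E[X] = 29667/32768 ≈ 0.90536). Hence R_4(5) > 33, i.e. R_4(5) ≥ 34.

Largest n = 33; hence R_4(5) > 33.


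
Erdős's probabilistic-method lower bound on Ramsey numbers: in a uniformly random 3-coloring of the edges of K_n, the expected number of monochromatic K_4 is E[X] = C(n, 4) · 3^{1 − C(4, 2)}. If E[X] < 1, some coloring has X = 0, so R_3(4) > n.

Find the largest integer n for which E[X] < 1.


We need C(n, 4) · 3^{1 − 6} < 1, i.e. C(n, 4) < 3^{6 − 1} = 243.
Check values of n near the boundary:
  n = 4: C(4, 4) = 1; 1 < 243? YES
  n = 5: C(5, 4) = 5; 5 < 243? YES
  n = 6: C(6, 4) = 15; 15 < 243? YES
  n = 7: C(7, 4) = 35; 35 < 243? YES
  n = 8: C(8, 4) = 70; 70 < 243? YES
  n = 9: C(9, 4) = 126; 126 < 243? YES
  n = 10: C(10, 4) = 210; 210 < 243? YES
  n = 11: C(11, 4) = 330; 330 < 243? NO
The largest n with C(n, 4) < 243 is n = 10 (where E[X] = 70/81 ≈ 0.864). Hence R_3(4) > 10, i.e. R_3(4) ≥ 11.

Largest n = 10; hence R_3(4) > 10.


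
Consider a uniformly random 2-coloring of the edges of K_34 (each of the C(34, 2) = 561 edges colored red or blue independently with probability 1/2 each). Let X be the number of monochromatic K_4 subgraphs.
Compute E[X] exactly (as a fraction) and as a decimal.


Let X = Σ_S X_S over the C(34, 4) = 46376 subsets S of size 4, where X_S = 1 if the K_4 on S is monochromatic.
For a fixed S, the K_4 on S has C(4, 2) = 6 edges. P[all 6 edges red] = (1/2)^6, and likewise for blue, so P[monochromatic] = 2·(1/2)^6 = 2^{1 − 6} = 1/32.
By linearity: E[X] = C(34, 4) · 2^{1 − 6} = 46376 · 1/32 = 5797/4.
Numerically: E[X] ≈ 1449.25000.

E[X] = C(34,4)·2^(1−C(4,2)) = 5797/4 ≈ 1449.25000.


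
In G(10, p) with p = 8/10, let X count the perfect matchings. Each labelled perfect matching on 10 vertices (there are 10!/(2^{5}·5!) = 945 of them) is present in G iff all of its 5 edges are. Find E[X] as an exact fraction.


K_10 has 10!/(2^{5}·5!) = 945 labelled perfect matchings.
For each such perfect matching H, let X_H = 1 if all 5 edges of H are present in G. Then P[X_H = 1] = p^{5} = (4/5)^{5} = 1024/3125.
By linearity: E[X] = Σ_H E[X_H] = 945 · p^{5} = 945 · 1024/3125 = 193536/625.
Numerically: E[X] ≈ 310.

E[X] = 945 · (4/5)^{5} = 193536/625 ≈ 310.


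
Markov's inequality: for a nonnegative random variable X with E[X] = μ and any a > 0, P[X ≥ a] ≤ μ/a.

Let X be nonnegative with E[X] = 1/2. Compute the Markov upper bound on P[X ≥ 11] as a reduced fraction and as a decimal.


μ = E[X] = 1/2, a = 11.
Markov: P[X ≥ 11] ≤ μ/a = (1/2)/11 = 1/22.
Numerically: ≈ 0.0455.
(Since a = 11 > μ = 0.5000, the bound 1/22 is < 1 and informative.)

P[X ≥ 11] ≤ 1/22 ≈ 0.0455.


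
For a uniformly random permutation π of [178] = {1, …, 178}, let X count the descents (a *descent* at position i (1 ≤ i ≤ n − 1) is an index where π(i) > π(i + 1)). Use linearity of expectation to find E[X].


Write X = Σ X_I over i = 1, …, 177, with X_I the indicator of one descent.
There are 177 indicators.
For each fixed i, the pair (π(i), π(i+1)) is a uniformly random ordered pair of distinct values from {1, …, 178}; by symmetry P[π(i) > π(i+1)] = 1/2.
By linearity: E[X] = 177 · (1/2) = (178 − 1) · (1/2) = 177/2 ≈ 88.50000.

E[X] = 177/2 = 88.50000.


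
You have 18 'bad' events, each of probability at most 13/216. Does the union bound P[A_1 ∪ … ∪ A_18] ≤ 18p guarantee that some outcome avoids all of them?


Union bound: P[∪_{i=1}^{18} A_i] ≤ Σ_i P[A_i] ≤ 18·p = 18·(13/216) = 13/12.
Numerically: 13/12 ≈ 1.0833.
Is 13/12 < 1? NO.
Since the bound 13/12 is ≥ 1, the union bound is uninformative here; it does NOT by itself certify existence.

18·p = 13/12 ≈ 1.0833; existence NOT certified by the union bound.


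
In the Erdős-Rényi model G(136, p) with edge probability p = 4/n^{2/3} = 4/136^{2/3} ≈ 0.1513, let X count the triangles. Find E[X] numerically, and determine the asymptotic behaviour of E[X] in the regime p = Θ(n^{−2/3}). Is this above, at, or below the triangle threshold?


Number of potential triangles: C(136, 3) = 410040.
Each occurs with probability p³ ≈ (0.1513)³ ≈ 3.460208e-03.
By linearity: E[X] = C(136, 3)·p³ ≈ 410040 · 3.460208e-03 ≈ 1418.8235.
Since α = 2/3 < 1, p = c/n^{2/3} ≫ 1/n is above the triangle threshold p ~ 1/n. Asymptotically E[X] ~ (c³/6)·n^{3(1−α)} = (4³/6)·n^{1} → ∞; triangles are abundant w.h.p.

E[X] ≈ 1418.8235; in regime p = Θ(1/n^{2/3}) E[X] diverges (above the triangle threshold p ~ 1/n).


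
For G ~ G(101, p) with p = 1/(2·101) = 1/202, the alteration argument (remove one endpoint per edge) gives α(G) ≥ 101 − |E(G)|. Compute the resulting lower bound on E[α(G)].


E[|E(G)|] = C(101, 2)·p = 5050 · (1/202) = 25.
E[α(G)] ≥ n − E[|E(G)|] = 101 − 25 = 76.
Numerically: ≈ 76.000.
(This is only a lower bound; the true E[α(G)] may be larger.)

E[α(G)] ≥ 76 ≈ 76.000.


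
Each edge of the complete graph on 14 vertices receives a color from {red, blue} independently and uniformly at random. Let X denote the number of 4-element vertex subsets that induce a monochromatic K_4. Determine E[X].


Let X = Σ_S X_S over the C(14, 4) = 1001 subsets S of size 4, where X_S = 1 if the K_4 on S is monochromatic.
For a fixed S, the K_4 on S has C(4, 2) = 6 edges. P[all 6 edges red] = (1/2)^6, and likewise for blue, so P[monochromatic] = 2·(1/2)^6 = 2^{1 − 6} = 1/32.
By linearity of expectation: E[X] = C(14, 4) · 2^{1 − 6} = 1001 · 1/32 = 1001/32.
Numerically: E[X] ≈ 31.281.

E[X] = C(14,4)·2^(1−C(4,2)) = 1001/32 ≈ 31.281.


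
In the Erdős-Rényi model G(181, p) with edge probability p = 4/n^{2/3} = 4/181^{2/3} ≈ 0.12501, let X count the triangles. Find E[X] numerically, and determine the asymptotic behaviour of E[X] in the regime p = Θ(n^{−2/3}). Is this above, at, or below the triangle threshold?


Number of potential triangles: C(181, 3) = 971970.
Each occurs with probability p³ ≈ (0.12501)³ ≈ 1.9535423e-03.
By linearity: E[X] = C(181, 3)·p³ ≈ 971970 · 1.9535423e-03 ≈ 1898.78453.
Since α = 2/3 < 1, p = c/n^{2/3} ≫ 1/n is above the triangle threshold p ~ 1/n. Asymptotically E[X] ~ (c³/6)·n^{3(1−α)} = (4³/6)·n^{1} → ∞; triangles are abundant w.h.p.

E[X] ≈ 1898.78453; in regime p = Θ(1/n^{2/3}) E[X] diverges (above the triangle threshold p ~ 1/n).


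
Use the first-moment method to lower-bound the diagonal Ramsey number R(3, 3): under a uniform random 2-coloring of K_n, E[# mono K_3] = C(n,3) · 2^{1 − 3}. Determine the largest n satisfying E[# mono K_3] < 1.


We need C(n, 3) · 2^{1 − 3} < 1, i.e. C(n, 3) < 2^{3 − 1} = 4.
Check values of n near the boundary:
  n = 3: C(3, 3) = 1; 1 < 4? YES
  n = 4: C(4, 3) = 4; 4 < 4? NO
  n = 5: C(5, 3) = 10; 10 < 4? NO
The largest n with C(n, 3) < 4 is n = 3 (where E[X] = 1/4 ≈ 0.250000). Hence R(3, 3) > 3, i.e. R(3, 3) ≥ 4.

Largest n = 3; hence R(3, 3) > 3.


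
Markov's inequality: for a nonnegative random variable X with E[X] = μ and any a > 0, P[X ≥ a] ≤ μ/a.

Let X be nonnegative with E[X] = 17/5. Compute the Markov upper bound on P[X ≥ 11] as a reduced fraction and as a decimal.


μ = E[X] = 17/5, a = 11.
Markov: P[X ≥ 11] ≤ μ/a = (17/5)/11 = 17/55.
Numerically: ≈ 0.3091.
(Since a = 11 > μ = 3.4000, the bound 17/55 is < 1 and informative.)

P[X ≥ 11] ≤ 17/55 ≈ 0.3091.


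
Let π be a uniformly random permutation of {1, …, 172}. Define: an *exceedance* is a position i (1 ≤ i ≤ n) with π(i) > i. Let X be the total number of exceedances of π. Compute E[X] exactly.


Write X = Σ_{i=1}^{172} X_i, where X_i = 1_{π(i) > i}.
For each fixed i, π(i) is uniform over {1, …, 172} (marginal of a uniform permutation), so P[π(i) > i] = (n − i)/n. Summing: Σ_{i=1}^{172} (n − i)/n = (0 + 1 + … + 171)/172 = 172(172 − 1)/(2·172) = (172 − 1)/2.
Hence E[X] = Σ_{i=1}^{172} (172 − i)/172 = 171/2 ≈ 85.500000.

E[X] = 171/2 = 85.500000.


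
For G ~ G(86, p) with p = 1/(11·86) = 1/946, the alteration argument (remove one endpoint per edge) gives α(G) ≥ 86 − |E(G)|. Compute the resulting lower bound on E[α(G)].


E[|E(G)|] = C(86, 2)·p = 3655 · (1/946) = 85/22.
E[α(G)] ≥ n − E[|E(G)|] = 86 − 85/22 = 1807/22.
Numerically: ≈ 82.136.
(This is only a lower bound; the true E[α(G)] may be larger.)

E[α(G)] ≥ 1807/22 ≈ 82.136.


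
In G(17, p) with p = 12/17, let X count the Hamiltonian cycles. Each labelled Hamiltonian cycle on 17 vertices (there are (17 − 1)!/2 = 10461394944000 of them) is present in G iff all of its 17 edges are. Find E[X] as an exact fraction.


K_17 has (17 − 1)!/2 = 10461394944000 labelled Hamiltonian cycles.
For each such Hamiltonian cycle H, let X_H = 1 if all 17 edges of H are present in G. Then P[X_H = 1] = p^{17} = (12/17)^{17} = 2218611106740436992/827240261886336764177.
By linearity: E[X] = Σ_H E[X_H] = 10461394944000 · p^{17} = 10461394944000 · 2218611106740436992/827240261886336764177 = 23209767014756651868459368448000/827240261886336764177.
Numerically: E[X] ≈ 2.81e+10.

E[X] = 10461394944000 · (12/17)^{17} = 23209767014756651868459368448000/827240261886336764177 ≈ 2.81e+10.


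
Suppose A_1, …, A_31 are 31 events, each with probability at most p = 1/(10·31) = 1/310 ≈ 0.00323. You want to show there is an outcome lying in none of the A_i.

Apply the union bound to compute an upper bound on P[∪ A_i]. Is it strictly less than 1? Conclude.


Union bound: P[∪_{i=1}^{31} A_i] ≤ Σ_i P[A_i] ≤ 31·p = 31·(1/310) = 1/10.
Numerically: 1/10 ≈ 0.10000.
Is 1/10 < 1? YES.
Since P[∪ A_i] ≤ 1/10 < 1, the complement has P[∩ A_i^c] ≥ 1 − 1/10 = 9/10 > 0, so some outcome avoids every A_i.

31·p = 1/10 ≈ 0.10000; existence CERTIFIED by the union bound.


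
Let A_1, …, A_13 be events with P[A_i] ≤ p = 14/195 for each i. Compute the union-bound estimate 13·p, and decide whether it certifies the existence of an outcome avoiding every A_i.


Union bound: P[∪_{i=1}^{13} A_i] ≤ Σ_i P[A_i] ≤ 13·p = 13·(14/195) = 14/15.
Numerically: 14/15 ≈ 0.933333.
Is 14/15 < 1? YES.
Since P[∪ A_i] ≤ 14/15 < 1, the complement has P[∩ A_i^c] ≥ 1 − 14/15 = 1/15 > 0, so some outcome avoids every A_i.

13·p = 14/15 ≈ 0.933333; existence CERTIFIED by the union bound.


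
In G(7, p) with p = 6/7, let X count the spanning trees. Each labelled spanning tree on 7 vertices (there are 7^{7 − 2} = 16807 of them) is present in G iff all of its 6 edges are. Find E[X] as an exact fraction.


K_7 has 7^{7 − 2} = 16807 labelled spanning trees.
For each such spanning tree H, let X_H = 1 if all 6 edges of H are present in G. Then P[X_H = 1] = p^{6} = (6/7)^{6} = 46656/117649.
By linearity of expectation: E[X] = Σ_H E[X_H] = 16807 · p^{6} = 16807 · 46656/117649 = 46656/7.
Numerically: E[X] ≈ 6665.

E[X] = 16807 · (6/7)^{6} = 46656/7 ≈ 6665.


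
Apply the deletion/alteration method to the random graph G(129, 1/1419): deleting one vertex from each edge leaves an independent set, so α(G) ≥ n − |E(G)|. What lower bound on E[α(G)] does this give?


E[|E(G)|] = C(129, 2)·p = 8256 · (1/1419) = 64/11.
E[α(G)] ≥ n − E[|E(G)|] = 129 − 64/11 = 1355/11.
Numerically: ≈ 123.182.
(This is only a lower bound; the true E[α(G)] may be larger.)

E[α(G)] ≥ 1355/11 ≈ 123.182.


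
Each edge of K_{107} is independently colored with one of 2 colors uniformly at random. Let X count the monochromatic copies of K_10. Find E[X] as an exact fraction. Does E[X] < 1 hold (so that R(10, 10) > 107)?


E[X] = C(107, 10) · 2^{1 − 45} = 35137373005735 · 2^{−44} = 35137373005735/17592186044416.
As a reduced fraction: E[X] = 35137373005735/17592186044416 ≈ 1.99733.
Is E[X] < 1? NO.
Since E[X] ≥ 1, the first-moment bound is inconclusive at n = 107; it does NOT by itself certify R(10, 10) > 107.

E[X] = 35137373005735/17592186044416 ≈ 1.99733; E[X] ≥ 1; first-moment method inconclusive here.


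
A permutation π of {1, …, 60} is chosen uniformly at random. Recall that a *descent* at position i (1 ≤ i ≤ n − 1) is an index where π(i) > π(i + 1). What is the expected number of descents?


Write X = Σ X_I over i = 1, …, 59, with X_I the indicator of one descent.
There are 59 indicators.
For each fixed i, the pair (π(i), π(i+1)) is a uniformly random ordered pair of distinct values from {1, …, 60}; by symmetry P[π(i) > π(i+1)] = 1/2.
By linearity: E[X] = 59 · (1/2) = (60 − 1) · (1/2) = 59/2 ≈ 29.5000.

E[X] = 59/2 = 29.5000.


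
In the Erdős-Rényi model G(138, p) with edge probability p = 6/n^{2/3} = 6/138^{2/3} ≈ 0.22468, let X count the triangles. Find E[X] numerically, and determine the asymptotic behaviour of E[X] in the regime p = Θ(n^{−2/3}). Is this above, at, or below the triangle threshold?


Number of potential triangles: C(138, 3) = 428536.
Each occurs with probability p³ ≈ (0.22468)³ ≈ 1.1342155e-02.
By linearity: E[X] = C(138, 3)·p³ ≈ 428536 · 1.1342155e-02 ≈ 4860.52174.
Since α = 2/3 < 1, p = c/n^{2/3} ≫ 1/n is above the triangle threshold p ~ 1/n. Asymptotically E[X] ~ (c³/6)·n^{3(1−α)} = (6³/6)·n^{1} → ∞; triangles are abundant w.h.p.

E[X] ≈ 4860.52174; in regime p = Θ(1/n^{2/3}) E[X] diverges (above the triangle threshold p ~ 1/n).


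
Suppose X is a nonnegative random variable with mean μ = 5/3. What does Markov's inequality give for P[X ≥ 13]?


μ = E[X] = 5/3, a = 13.
Markov: P[X ≥ 13] ≤ μ/a = (5/3)/13 = 5/39.
Numerically: ≈ 0.1282.
(Since a = 13 > μ = 1.6667, the bound 5/39 is < 1 and informative.)

P[X ≥ 13] ≤ 5/39 ≈ 0.1282.


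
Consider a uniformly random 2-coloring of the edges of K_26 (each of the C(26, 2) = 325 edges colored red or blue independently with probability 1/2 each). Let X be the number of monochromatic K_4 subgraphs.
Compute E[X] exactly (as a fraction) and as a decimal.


Let X = Σ_S X_S over the C(26, 4) = 14950 subsets S of size 4, where X_S = 1 if the K_4 on S is monochromatic.
For a fixed S, the K_4 on S has C(4, 2) = 6 edges. P[all 6 edges red] = (1/2)^6, and likewise for blue, so P[monochromatic] = 2·(1/2)^6 = 2^{1 − 6} = 1/32.
By linearity of expectation: E[X] = C(26, 4) · 2^{1 − 6} = 14950 · 1/32 = 7475/16.
Numerically: E[X] ≈ 467.18750.

E[X] = C(26,4)·2^(1−C(4,2)) = 7475/16 ≈ 467.18750.


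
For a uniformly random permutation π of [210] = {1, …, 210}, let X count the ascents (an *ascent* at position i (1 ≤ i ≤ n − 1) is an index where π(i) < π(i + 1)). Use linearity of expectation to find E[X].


Write X = Σ X_I over i = 1, …, 209, with X_I the indicator of one ascent.
There are 209 indicators.
For each fixed i, the pair (π(i), π(i+1)) is a uniformly random ordered pair of distinct values from {1, …, 210}; by symmetry P[π(i) < π(i+1)] = 1/2.
By linearity: E[X] = 209 · (1/2) = (210 − 1) · (1/2) = 209/2 ≈ 104.500000.

E[X] = 209/2 = 104.500000.


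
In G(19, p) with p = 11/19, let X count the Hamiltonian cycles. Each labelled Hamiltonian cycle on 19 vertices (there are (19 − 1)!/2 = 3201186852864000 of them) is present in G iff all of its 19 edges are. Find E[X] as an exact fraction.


K_19 has (19 − 1)!/2 = 3201186852864000 labelled Hamiltonian cycles.
For each such Hamiltonian cycle H, let X_H = 1 if all 19 edges of H are present in G. Then P[X_H = 1] = p^{19} = (11/19)^{19} = 61159090448414546291/1978419655660313589123979.
By linearity of expectation: E[X] = Σ_H E[X_H] = 3201186852864000 · p^{19} = 3201186852864000 · 61159090448414546291/1978419655660313589123979 = 195781676276584883979724733927424000/1978419655660313589123979.
Numerically: E[X] ≈ 9.896e+10.

E[X] = 3201186852864000 · (11/19)^{19} = 195781676276584883979724733927424000/1978419655660313589123979 ≈ 9.896e+10.
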